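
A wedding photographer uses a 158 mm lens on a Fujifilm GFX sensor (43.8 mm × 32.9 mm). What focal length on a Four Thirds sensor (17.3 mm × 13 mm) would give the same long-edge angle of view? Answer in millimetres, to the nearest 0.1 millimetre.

Equal angle of view means equal width/f ratio, so f₂ = f₁ · (width₂/width₁) = 158 × 17.3/43.8.
f₂ = 158 × 0.39498 ≈ 62.406 mm.

62.4 mm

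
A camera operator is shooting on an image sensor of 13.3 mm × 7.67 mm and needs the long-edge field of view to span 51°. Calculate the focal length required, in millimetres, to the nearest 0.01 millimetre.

13.94 mm

From α = 2·arctan(w/2f) we get f = w / (2·tan(α/2)).
With w = 13.3 mm and α/2 = 25.5°, tan(α/2) ≈ 0.47698, so f ≈ 13.3 / 0.95395 ≈ 13.9420 mm.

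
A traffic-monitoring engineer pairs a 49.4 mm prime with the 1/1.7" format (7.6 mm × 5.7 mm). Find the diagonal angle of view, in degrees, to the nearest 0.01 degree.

Sensor diagonal = √(7.6² + 5.7²) = √90.2500 ≈ 9.5000 mm.
Angle of view α = 2·arctan(d/2f) with d = 9.5000 mm and f = 49.4 mm.
d/2f = 0.09615; arctan(0.09615) ≈ 5.4923°, so α ≈ 10.9846°.

10.98°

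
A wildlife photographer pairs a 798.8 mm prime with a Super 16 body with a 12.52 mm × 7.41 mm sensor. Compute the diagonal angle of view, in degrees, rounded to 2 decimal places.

1.04°

Sensor diagonal = √(12.52² + 7.41²) = √211.6585 ≈ 14.5485 mm.
Angle of view α = 2·arctan(d/2f) with d = 14.5485 mm and f = 798.8 mm.
d/2f = 0.00911; arctan(0.00911) ≈ 0.5217°, so α ≈ 1.0435°.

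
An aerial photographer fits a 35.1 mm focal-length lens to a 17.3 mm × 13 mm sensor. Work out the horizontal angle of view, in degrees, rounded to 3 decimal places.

Angle of view α = 2·arctan(w/2f) with w = 17.3 mm and f = 35.1 mm.
w/2f = 0.24644; arctan(0.24644) ≈ 13.8440°, so α ≈ 27.6881°.

27.688°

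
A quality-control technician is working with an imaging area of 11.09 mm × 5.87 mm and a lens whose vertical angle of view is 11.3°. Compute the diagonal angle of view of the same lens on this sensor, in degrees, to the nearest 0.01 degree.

23.88°

From the vertical AOV: f = 5.87 / (2·tan(5.65°)) = 5.87 / 0.19786 ≈ 29.6668 mm.
Sensor diagonal = √(11.09² + 5.87²) = √157.4450 ≈ 12.5477 mm.
Diagonal AOV = 2·arctan(12.5477 / (2 × 29.6668)) = 2·arctan(0.21148) ≈ 23.8816°.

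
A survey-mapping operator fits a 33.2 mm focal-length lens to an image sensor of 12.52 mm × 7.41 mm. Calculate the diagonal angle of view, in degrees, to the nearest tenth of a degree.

24.7°

Sensor diagonal = √(12.52² + 7.41²) = √211.6585 ≈ 14.5485 mm.
Angle of view α = 2·arctan(d/2f) with d = 14.5485 mm and f = 33.2 mm.
d/2f = 0.21910; arctan(0.21910) ≈ 12.3584°, so α ≈ 24.7169°.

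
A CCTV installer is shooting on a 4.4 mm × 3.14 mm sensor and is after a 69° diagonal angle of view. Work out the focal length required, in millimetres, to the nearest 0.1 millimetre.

Sensor diagonal = √(4.4² + 3.14²) = √29.2196 ≈ 5.4055 mm.
From α = 2·arctan(d/2f) we get f = d / (2·tan(α/2)).
With d = 5.4055 mm and α/2 = 34.5°, tan(α/2) ≈ 0.68728, so f ≈ 5.4055 / 1.37456 ≈ 3.9325 mm.

3.9 mm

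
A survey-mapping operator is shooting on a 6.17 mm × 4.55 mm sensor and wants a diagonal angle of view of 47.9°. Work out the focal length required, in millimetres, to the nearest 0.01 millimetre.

8.63 mm

Sensor diagonal = √(6.17² + 4.55²) = √58.7714 ≈ 7.6663 mm.
From α = 2·arctan(d/2f) we get f = d / (2·tan(α/2)).
With d = 7.6663 mm and α/2 = 23.95°, tan(α/2) ≈ 0.44418, so f ≈ 7.6663 / 0.88837 ≈ 8.6296 mm.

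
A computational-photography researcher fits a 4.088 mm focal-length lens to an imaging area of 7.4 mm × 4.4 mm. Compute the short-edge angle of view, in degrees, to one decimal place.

Angle of view α = 2·arctan(h/2f) with h = 4.4 mm and f = 4.088 mm.
h/2f = 0.53816; arctan(0.53816) ≈ 28.2874°, so α ≈ 56.5748°.

56.6°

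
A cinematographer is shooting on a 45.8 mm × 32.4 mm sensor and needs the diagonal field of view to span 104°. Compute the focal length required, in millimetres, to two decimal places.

Sensor diagonal = √(45.8² + 32.4²) = √3147.4000 ≈ 56.1017 mm.
From α = 2·arctan(d/2f) we get f = d / (2·tan(α/2)).
With d = 56.1017 mm and α/2 = 52°, tan(α/2) ≈ 1.27994, so f ≈ 56.1017 / 2.55988 ≈ 21.9157 mm.

21.92 mm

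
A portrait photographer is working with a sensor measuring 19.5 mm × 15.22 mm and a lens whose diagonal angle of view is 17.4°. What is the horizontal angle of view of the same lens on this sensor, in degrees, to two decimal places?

Sensor diagonal = √(19.5² + 15.22²) = √611.8984 ≈ 24.7366 mm.
From the diagonal AOV: f = 24.7366 / (2·tan(8.7°)) = 24.7366 / 0.30604 ≈ 80.8271 mm.
Horizontal AOV = 2·arctan(19.5 / (2 × 80.8271)) = 2·arctan(0.12063) ≈ 13.7565°.

13.76°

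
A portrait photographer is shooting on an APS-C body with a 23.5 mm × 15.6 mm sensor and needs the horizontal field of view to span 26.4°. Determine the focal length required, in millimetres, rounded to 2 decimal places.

From α = 2·arctan(w/2f) we get f = w / (2·tan(α/2)).
With w = 23.5 mm and α/2 = 13.2°, tan(α/2) ≈ 0.23455, so f ≈ 23.5 / 0.46910 ≈ 50.0964 mm.

50.10 mm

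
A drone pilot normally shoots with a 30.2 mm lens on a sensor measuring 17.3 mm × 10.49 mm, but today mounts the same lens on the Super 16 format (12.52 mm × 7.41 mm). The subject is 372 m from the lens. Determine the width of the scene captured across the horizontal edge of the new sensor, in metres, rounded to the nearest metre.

154 m

The focal length stays 30.2 mm; the relevant sensor dimension is now w = 12.52 mm. Object distance dₒ = 372 m = 372000 mm.
Thin-lens field width W = w·(dₒ − f)/f = 12.52 × (372000 − 30.2)/30.2 ≈ 154207.348 mm = 154.207 m.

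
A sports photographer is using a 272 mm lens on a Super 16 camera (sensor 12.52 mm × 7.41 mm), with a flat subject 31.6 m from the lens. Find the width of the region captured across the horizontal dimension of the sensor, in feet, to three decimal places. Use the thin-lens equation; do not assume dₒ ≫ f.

4.731 ft

dₒ: 31.6 m = 31600 mm.
Similar triangles through the lens centre give W/dₒ = w/dᵢ; with 1/f = 1/dₒ + 1/dᵢ this gives W = w·(dₒ − f)/f.
W = 12.52 mm × (31600 − 272) / 272 = 12.52 × 115.1765 ≈ 1442.009 mm = 1442.009/304.8 ft = 4.731 ft.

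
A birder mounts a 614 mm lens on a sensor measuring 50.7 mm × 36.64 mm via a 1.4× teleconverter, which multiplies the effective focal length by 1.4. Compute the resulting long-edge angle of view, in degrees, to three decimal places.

3.378°

Effective focal length f = 614 × 1.4 = 859.6 mm.
α = 2·arctan(50.7 / (2 × 859.6)) = 2·arctan(0.02949) ≈ 3.3784°.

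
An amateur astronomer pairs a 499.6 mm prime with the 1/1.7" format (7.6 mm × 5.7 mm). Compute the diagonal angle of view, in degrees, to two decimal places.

Sensor diagonal = √(7.6² + 5.7²) = √90.2500 ≈ 9.5000 mm.
Angle of view α = 2·arctan(d/2f) with d = 9.5000 mm and f = 499.6 mm.
d/2f = 0.00951; arctan(0.00951) ≈ 0.5447°, so α ≈ 1.0895°.

1.09°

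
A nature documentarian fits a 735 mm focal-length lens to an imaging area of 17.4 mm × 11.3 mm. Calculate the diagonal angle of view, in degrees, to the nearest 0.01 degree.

Sensor diagonal = √(17.4² + 11.3²) = √430.4500 ≈ 20.7473 mm.
Angle of view α = 2·arctan(d/2f) with d = 20.7473 mm and f = 735 mm.
d/2f = 0.01411; arctan(0.01411) ≈ 0.8086°, so α ≈ 1.6172°.

1.62°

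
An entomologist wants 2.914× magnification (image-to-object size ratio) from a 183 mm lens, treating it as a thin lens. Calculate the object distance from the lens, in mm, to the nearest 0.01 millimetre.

With m = dᵢ/dₒ and 1/f = 1/dₒ + 1/dᵢ, substituting dᵢ = m·dₒ gives 1/f = (1 + 1/m)/dₒ, hence dₒ = f·(1 + 1/m).
dₒ = 183 × (1 + 1/2.914) = 183 × 1.34317 ≈ 245.800 mm.

245.80 mm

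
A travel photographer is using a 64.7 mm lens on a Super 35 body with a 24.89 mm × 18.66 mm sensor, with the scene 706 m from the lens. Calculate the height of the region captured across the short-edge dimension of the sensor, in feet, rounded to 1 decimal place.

668.0 ft

dₒ: 706 m = 706000 mm.
Similar triangles through the lens centre give W/dₒ = h/dᵢ; with 1/f = 1/dₒ + 1/dᵢ this gives W = h·(dₒ − f)/f.
W = 18.66 mm × (706000 − 64.7) / 64.7 = 18.66 × 10910.9011 ≈ 203597.414 mm = 203597.414/304.8 ft = 667.971 ft.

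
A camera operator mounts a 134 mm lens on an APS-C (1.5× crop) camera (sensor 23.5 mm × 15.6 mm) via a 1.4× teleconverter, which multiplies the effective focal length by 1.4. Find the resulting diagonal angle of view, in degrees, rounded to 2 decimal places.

Effective focal length f = 134 × 1.4 = 187.6 mm.
Sensor diagonal = √(23.5² + 15.6²) = √795.6100 ≈ 28.2066 mm.
α = 2·arctan(28.207 / (2 × 187.6)) = 2·arctan(0.07518) ≈ 8.5985°.

8.60°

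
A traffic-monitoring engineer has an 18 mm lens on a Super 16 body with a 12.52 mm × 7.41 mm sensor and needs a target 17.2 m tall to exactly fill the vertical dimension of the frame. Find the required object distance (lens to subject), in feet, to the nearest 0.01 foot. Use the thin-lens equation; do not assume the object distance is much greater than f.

137.14 ft

W: 17.2 m = 17200 mm.
Magnification m = h/W = dᵢ/dₒ; combined with 1/f = 1/dₒ + 1/dᵢ this gives dₒ = f·(1 + W/h).
dₒ = 18 mm × (1 + 17200/7.41) = 18 × 2322.1876 ≈ 41799.377 mm = 41799.377/304.8 ft = 137.137 ft.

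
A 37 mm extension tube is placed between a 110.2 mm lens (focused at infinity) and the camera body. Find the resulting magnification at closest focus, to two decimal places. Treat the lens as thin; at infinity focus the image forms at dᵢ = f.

The tube moves the image plane from f to f + e, so dᵢ = 110.2 + 37 = 147.2 mm. Focus is achieved when 1/f = 1/dₒ + 1/dᵢ, giving dₒ = 1/(1/f − 1/(f+e)).
Magnification m = dᵢ/dₒ = (f+e)·(1/f − 1/(f+e)) = e/f = 37/110.2 ≈ 0.3358.

0.34×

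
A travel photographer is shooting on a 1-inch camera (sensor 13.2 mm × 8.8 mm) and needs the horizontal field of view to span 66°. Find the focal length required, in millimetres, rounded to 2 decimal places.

From α = 2·arctan(w/2f) we get f = w / (2·tan(α/2)).
With w = 13.2 mm and α/2 = 33°, tan(α/2) ≈ 0.64941, so f ≈ 13.2 / 1.29882 ≈ 10.1631 mm.

10.16 mm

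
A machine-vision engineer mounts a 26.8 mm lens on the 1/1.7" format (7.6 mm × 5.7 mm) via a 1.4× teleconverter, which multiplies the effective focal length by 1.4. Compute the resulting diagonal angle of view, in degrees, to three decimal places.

14.430°

Effective focal length f = 26.8 × 1.4 = 37.52 mm.
Sensor diagonal = √(7.6² + 5.7²) = √90.2500 ≈ 9.5000 mm.
α = 2·arctan(9.500 / (2 × 37.52)) = 2·arctan(0.12660) ≈ 14.4304°.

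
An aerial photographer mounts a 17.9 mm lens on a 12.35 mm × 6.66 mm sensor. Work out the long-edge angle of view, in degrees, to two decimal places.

Angle of view α = 2·arctan(w/2f) with w = 12.35 mm and f = 17.9 mm.
w/2f = 0.34497; arctan(0.34497) ≈ 19.0330°, so α ≈ 38.0660°.

38.07°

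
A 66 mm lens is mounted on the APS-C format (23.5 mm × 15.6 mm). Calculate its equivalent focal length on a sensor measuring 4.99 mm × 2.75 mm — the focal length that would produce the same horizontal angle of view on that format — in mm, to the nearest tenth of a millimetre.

14.0 mm

Equal angle of view means equal width/f ratio, so f₂ = f₁ · (width₂/width₁) = 66 × 4.99/23.5.
f₂ = 66 × 0.21234 ≈ 14.014 mm.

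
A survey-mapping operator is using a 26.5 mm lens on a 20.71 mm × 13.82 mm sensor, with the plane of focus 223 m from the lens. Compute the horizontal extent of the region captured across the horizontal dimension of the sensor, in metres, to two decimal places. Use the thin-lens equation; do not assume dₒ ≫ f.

174.26 m

dₒ: 223 m = 223000 mm.
Similar triangles through the lens centre give W/dₒ = w/dᵢ; with 1/f = 1/dₒ + 1/dᵢ this gives W = w·(dₒ − f)/f.
W = 20.71 mm × (223000 − 26.5) / 26.5 = 20.71 × 8414.0943 ≈ 174255.894 mm = 174.256 m.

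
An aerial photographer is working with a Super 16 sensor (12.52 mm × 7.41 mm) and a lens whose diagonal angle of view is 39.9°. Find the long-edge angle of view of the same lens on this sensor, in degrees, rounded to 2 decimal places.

34.69°

Sensor diagonal = √(12.52² + 7.41²) = √211.6585 ≈ 14.5485 mm.
From the diagonal AOV: f = 14.5485 / (2·tan(19.95°)) = 14.5485 / 0.72596 ≈ 20.0402 mm.
Long-edge AOV = 2·arctan(12.52 / (2 × 20.0402)) = 2·arctan(0.31237) ≈ 34.6947°.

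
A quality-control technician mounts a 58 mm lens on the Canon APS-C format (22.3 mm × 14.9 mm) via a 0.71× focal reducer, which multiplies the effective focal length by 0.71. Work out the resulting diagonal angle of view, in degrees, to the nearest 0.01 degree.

Effective focal length f = 58 × 0.71 = 41.18 mm.
Sensor diagonal = √(22.3² + 14.9²) = √719.3000 ≈ 26.8198 mm.
α = 2·arctan(26.820 / (2 × 41.18)) = 2·arctan(0.32564) ≈ 36.0747°.

36.07°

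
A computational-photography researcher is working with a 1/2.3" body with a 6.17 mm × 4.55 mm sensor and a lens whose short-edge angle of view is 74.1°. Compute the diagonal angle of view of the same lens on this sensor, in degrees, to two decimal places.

From the short-edge AOV: f = 4.55 / (2·tan(37.05°)) = 4.55 / 1.50985 ≈ 3.0136 mm.
Sensor diagonal = √(6.17² + 4.55²) = √58.7714 ≈ 7.6663 mm.
Diagonal AOV = 2·arctan(7.6663 / (2 × 3.0136)) = 2·arctan(1.27196) ≈ 103.6521°.

103.65°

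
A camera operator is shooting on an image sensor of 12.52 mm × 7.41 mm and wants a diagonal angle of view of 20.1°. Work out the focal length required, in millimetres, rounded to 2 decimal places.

41.04 mm

Sensor diagonal = √(12.52² + 7.41²) = √211.6585 ≈ 14.5485 mm.
From α = 2·arctan(d/2f) we get f = d / (2·tan(α/2)).
With d = 14.5485 mm and α/2 = 10.05°, tan(α/2) ≈ 0.17723, so f ≈ 14.5485 / 0.35445 ≈ 41.0448 mm.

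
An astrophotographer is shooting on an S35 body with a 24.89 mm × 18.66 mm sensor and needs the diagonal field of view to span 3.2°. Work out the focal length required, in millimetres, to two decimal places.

556.84 mm

Sensor diagonal = √(24.89² + 18.66²) = √967.7077 ≈ 31.1080 mm.
From α = 2·arctan(d/2f) we get f = d / (2·tan(α/2)).
With d = 31.1080 mm and α/2 = 1.6°, tan(α/2) ≈ 0.02793, so f ≈ 31.1080 / 0.05587 ≈ 556.8418 mm.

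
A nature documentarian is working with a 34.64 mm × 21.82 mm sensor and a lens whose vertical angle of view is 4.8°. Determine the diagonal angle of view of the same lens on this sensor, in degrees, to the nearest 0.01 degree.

8.99°

From the vertical AOV: f = 21.82 / (2·tan(2.4°)) = 21.82 / 0.08382 ≈ 260.3047 mm.
Sensor diagonal = √(34.64² + 21.82²) = √1676.0420 ≈ 40.9395 mm.
Diagonal AOV = 2·arctan(40.9395 / (2 × 260.3047)) = 2·arctan(0.07864) ≈ 8.9927°.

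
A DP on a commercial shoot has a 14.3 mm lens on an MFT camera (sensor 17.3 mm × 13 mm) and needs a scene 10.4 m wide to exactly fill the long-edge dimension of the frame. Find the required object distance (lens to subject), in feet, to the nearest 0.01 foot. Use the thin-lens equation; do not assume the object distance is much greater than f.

28.25 ft

W: 10.4 m = 10400 mm.
Magnification m = w/W = dᵢ/dₒ; combined with 1/f = 1/dₒ + 1/dᵢ this gives dₒ = f·(1 + W/w).
dₒ = 14.3 mm × (1 + 10400/17.3) = 14.3 × 602.1561 ≈ 8610.832 mm = 8610.832/304.8 ft = 28.2508 ft.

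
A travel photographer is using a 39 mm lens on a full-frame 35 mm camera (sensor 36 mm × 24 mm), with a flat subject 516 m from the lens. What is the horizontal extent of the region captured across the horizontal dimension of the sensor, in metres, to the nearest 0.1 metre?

476.3 m

dₒ: 516 m = 516000 mm.
Similar triangles through the lens centre give W/dₒ = w/dᵢ; with 1/f = 1/dₒ + 1/dᵢ this gives W = w·(dₒ − f)/f.
W = 36 mm × (516000 − 39) / 39 = 36 × 13229.7692 ≈ 476271.692 mm = 476.272 m.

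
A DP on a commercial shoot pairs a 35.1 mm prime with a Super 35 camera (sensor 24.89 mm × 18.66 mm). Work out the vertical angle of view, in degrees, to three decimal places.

29.771°

Angle of view α = 2·arctan(h/2f) with h = 18.66 mm and f = 35.1 mm.
h/2f = 0.26581; arctan(0.26581) ≈ 14.8857°, so α ≈ 29.7714°.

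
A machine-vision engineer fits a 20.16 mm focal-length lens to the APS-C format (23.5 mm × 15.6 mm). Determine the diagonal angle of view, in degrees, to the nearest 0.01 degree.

Sensor diagonal = √(23.5² + 15.6²) = √795.6100 ≈ 28.2066 mm.
Angle of view α = 2·arctan(d/2f) with d = 28.2066 mm and f = 20.16 mm.
d/2f = 0.69957; arctan(0.69957) ≈ 34.9754°, so α ≈ 69.9508°.

69.95°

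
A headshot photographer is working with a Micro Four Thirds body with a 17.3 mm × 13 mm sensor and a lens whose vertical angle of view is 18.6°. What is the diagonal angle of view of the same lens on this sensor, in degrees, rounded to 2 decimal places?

30.50°

From the vertical AOV: f = 13 / (2·tan(9.3°)) = 13 / 0.32751 ≈ 39.6931 mm.
Sensor diagonal = √(17.3² + 13²) = √468.2900 ≈ 21.6400 mm.
Diagonal AOV = 2·arctan(21.6400 / (2 × 39.6931)) = 2·arctan(0.27259) ≈ 30.4957°.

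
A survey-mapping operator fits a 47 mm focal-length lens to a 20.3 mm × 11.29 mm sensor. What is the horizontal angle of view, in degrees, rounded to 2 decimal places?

24.37°

Angle of view α = 2·arctan(w/2f) with w = 20.3 mm and f = 47 mm.
w/2f = 0.21596; arctan(0.21596) ≈ 12.1863°, so α ≈ 24.3726°.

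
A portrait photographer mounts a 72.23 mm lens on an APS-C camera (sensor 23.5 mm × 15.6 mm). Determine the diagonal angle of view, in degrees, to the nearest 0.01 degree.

Sensor diagonal = √(23.5² + 15.6²) = √795.6100 ≈ 28.2066 mm.
Angle of view α = 2·arctan(d/2f) with d = 28.2066 mm and f = 72.23 mm.
d/2f = 0.19526; arctan(0.19526) ≈ 11.0483°, so α ≈ 22.0966°.

22.10°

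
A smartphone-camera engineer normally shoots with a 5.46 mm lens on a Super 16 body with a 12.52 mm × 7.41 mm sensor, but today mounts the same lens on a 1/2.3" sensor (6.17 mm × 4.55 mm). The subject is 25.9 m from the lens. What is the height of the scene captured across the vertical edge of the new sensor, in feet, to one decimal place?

The focal length stays 5.46 mm; the relevant sensor dimension is now h = 4.55 mm. Object distance dₒ = 25.9 m = 25900 mm.
Thin-lens field height W = h·(dₒ − f)/f = 4.55 × (25900 − 5.46)/5.46 ≈ 21578.783 mm = 21578.783/304.8 ft = 70.7965 ft.

70.8 ft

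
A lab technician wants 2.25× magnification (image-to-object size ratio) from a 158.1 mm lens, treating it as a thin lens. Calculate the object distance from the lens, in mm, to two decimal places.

With m = dᵢ/dₒ and 1/f = 1/dₒ + 1/dᵢ, substituting dᵢ = m·dₒ gives 1/f = (1 + 1/m)/dₒ, hence dₒ = f·(1 + 1/m).
dₒ = 158.1 × (1 + 1/2.25) = 158.1 × 1.44444 ≈ 228.367 mm.

228.37 mm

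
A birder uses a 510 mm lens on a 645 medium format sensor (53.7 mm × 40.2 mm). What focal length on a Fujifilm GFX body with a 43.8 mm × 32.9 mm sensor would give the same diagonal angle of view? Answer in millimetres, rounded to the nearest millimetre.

416 mm

Sensor diagonal = √(53.7² + 40.2²) = √4499.7300 ≈ 67.0800 mm.
Sensor diagonal = √(43.8² + 32.9²) = √3000.8500 ≈ 54.7800 mm.
Equal angle of view means equal diagonal/f ratio, so f₂ = f₁ · (diagonal₂/diagonal₁) = 510 × 54.7800/67.0800.
f₂ = 510 × 0.81664 ≈ 416.485 mm.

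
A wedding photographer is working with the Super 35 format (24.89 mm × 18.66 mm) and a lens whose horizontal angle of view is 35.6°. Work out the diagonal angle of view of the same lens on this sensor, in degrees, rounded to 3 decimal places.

From the horizontal AOV: f = 24.89 / (2·tan(17.8°)) = 24.89 / 0.64213 ≈ 38.7616 mm.
Sensor diagonal = √(24.89² + 18.66²) = √967.7077 ≈ 31.1080 mm.
Diagonal AOV = 2·arctan(31.1080 / (2 × 38.7616)) = 2·arctan(0.40127) ≈ 43.7285°.

43.729°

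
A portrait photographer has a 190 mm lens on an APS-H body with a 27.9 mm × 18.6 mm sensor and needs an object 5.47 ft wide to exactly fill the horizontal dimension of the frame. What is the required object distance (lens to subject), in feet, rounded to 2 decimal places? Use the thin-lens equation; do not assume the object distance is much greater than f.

W: 5.47 ft × 304.8 mm/ft = 1667.26 mm.
Magnification m = w/W = dᵢ/dₒ; combined with 1/f = 1/dₒ + 1/dᵢ this gives dₒ = f·(1 + W/w).
dₒ = 190 mm × (1 + 1667.26/27.9) = 190 × 60.7583 ≈ 11544.073 mm = 11544.073/304.8 ft = 37.8743 ft.

37.87 ft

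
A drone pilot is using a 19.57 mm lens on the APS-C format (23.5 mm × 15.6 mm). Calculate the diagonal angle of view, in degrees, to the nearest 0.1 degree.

71.6°

Sensor diagonal = √(23.5² + 15.6²) = √795.6100 ≈ 28.2066 mm.
Angle of view α = 2·arctan(d/2f) with d = 28.2066 mm and f = 19.57 mm.
d/2f = 0.72066; arctan(0.72066) ≈ 35.7787°, so α ≈ 71.5574°.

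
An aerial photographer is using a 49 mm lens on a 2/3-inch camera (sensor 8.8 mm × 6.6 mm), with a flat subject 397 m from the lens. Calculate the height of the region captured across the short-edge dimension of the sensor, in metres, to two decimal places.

dₒ: 397 m = 397000 mm.
Similar triangles through the lens centre give W/dₒ = h/dᵢ; with 1/f = 1/dₒ + 1/dᵢ this gives W = h·(dₒ − f)/f.
W = 6.6 mm × (397000 − 49) / 49 = 6.6 × 8101.0408 ≈ 53466.869 mm = 53.4669 m.

53.47 m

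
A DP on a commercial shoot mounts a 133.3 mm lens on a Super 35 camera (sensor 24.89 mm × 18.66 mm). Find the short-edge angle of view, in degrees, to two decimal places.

Angle of view α = 2·arctan(h/2f) with h = 18.66 mm and f = 133.3 mm.
h/2f = 0.06999; arctan(0.06999) ≈ 4.0037°, so α ≈ 8.0075°.

8.01°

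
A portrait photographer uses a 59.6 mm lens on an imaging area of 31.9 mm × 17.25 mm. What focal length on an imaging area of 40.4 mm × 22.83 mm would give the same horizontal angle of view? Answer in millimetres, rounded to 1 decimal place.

Equal angle of view means equal width/f ratio, so f₂ = f₁ · (width₂/width₁) = 59.6 × 40.4/31.9.
f₂ = 59.6 × 1.26646 ≈ 75.481 mm.

75.5 mm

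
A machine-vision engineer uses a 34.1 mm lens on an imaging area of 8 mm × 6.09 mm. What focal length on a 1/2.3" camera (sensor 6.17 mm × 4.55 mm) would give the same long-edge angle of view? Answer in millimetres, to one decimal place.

Equal angle of view means equal width/f ratio, so f₂ = f₁ · (width₂/width₁) = 34.1 × 6.17/8.
f₂ = 34.1 × 0.77125 ≈ 26.300 mm.

26.3 mm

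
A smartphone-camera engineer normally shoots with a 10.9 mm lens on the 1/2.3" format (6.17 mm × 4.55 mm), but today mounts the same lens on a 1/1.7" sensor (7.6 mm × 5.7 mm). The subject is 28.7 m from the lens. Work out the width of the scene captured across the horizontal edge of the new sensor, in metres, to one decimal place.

20.0 m

The focal length stays 10.9 mm; the relevant sensor dimension is now w = 7.6 mm. Object distance dₒ = 28.7 m = 28700 mm.
Thin-lens field width W = w·(dₒ − f)/f = 7.6 × (28700 − 10.9)/10.9 ≈ 20003.409 mm = 20.0034 m.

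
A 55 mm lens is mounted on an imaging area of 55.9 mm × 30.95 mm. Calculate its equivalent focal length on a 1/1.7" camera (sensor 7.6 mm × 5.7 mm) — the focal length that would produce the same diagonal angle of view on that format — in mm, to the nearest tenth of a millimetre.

Sensor diagonal = √(55.9² + 30.95²) = √4082.7125 ≈ 63.8961 mm.
Sensor diagonal = √(7.6² + 5.7²) = √90.2500 ≈ 9.5000 mm.
Equal angle of view means equal diagonal/f ratio, so f₂ = f₁ · (diagonal₂/diagonal₁) = 55 × 9.5000/63.8961.
f₂ = 55 × 0.14868 ≈ 8.177 mm.

8.2 mm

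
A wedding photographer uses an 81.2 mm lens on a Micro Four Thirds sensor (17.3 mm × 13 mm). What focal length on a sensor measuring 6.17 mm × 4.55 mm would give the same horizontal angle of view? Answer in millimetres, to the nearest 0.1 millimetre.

Equal angle of view means equal width/f ratio, so f₂ = f₁ · (width₂/width₁) = 81.2 × 6.17/17.3.
f₂ = 81.2 × 0.35665 ≈ 28.960 mm.

29.0 mm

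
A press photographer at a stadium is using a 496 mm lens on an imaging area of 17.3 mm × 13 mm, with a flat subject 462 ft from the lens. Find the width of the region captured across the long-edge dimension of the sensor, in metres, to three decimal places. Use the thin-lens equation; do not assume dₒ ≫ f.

dₒ: 462 ft × 304.8 mm/ft = 140817.60 mm.
Similar triangles through the lens centre give W/dₒ = w/dᵢ; with 1/f = 1/dₒ + 1/dᵢ this gives W = w·(dₒ − f)/f.
W = 17.3 mm × (140818 − 496) / 496 = 17.3 × 282.9064 ≈ 4894.281 mm = 4.89428 m.

4.894 m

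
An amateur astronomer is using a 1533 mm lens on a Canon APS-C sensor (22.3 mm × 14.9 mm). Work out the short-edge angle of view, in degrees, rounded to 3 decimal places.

0.557°

Angle of view α = 2·arctan(h/2f) with h = 14.9 mm and f = 1533 mm.
h/2f = 0.00486; arctan(0.00486) ≈ 0.2784°, so α ≈ 0.5569°.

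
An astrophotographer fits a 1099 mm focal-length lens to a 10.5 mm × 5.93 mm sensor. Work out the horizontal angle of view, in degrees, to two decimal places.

0.55°

Angle of view α = 2·arctan(w/2f) with w = 10.5 mm and f = 1099 mm.
w/2f = 0.00478; arctan(0.00478) ≈ 0.2737°, so α ≈ 0.5474°.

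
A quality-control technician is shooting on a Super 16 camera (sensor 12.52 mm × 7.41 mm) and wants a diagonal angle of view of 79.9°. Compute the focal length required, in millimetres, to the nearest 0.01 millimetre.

Sensor diagonal = √(12.52² + 7.41²) = √211.6585 ≈ 14.5485 mm.
From α = 2·arctan(d/2f) we get f = d / (2·tan(α/2)).
With d = 14.5485 mm and α/2 = 39.95°, tan(α/2) ≈ 0.83761, so f ≈ 14.5485 / 1.67523 ≈ 8.6845 mm.

8.68 mm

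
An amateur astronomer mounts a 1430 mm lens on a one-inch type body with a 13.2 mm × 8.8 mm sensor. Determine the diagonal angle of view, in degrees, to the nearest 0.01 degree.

0.64°

Sensor diagonal = √(13.2² + 8.8²) = √251.6800 ≈ 15.8644 mm.
Angle of view α = 2·arctan(d/2f) with d = 15.8644 mm and f = 1430 mm.
d/2f = 0.00555; arctan(0.00555) ≈ 0.3178°, so α ≈ 0.6356°.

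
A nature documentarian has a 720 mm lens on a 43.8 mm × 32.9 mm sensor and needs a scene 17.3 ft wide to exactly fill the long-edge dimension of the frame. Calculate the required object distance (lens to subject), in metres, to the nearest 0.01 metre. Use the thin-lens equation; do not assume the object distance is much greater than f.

W: 17.3 ft × 304.8 mm/ft = 5273.04 mm.
Magnification m = w/W = dᵢ/dₒ; combined with 1/f = 1/dₒ + 1/dᵢ this gives dₒ = f·(1 + W/w).
dₒ = 720 mm × (1 + 5273.04/43.8) = 720 × 121.3890 ≈ 87400.107 mm = 87.4001 m.

87.40 m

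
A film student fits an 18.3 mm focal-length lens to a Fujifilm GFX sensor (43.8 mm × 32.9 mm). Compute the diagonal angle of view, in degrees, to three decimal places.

Sensor diagonal = √(43.8² + 32.9²) = √3000.8500 ≈ 54.7800 mm.
Angle of view α = 2·arctan(d/2f) with d = 54.7800 mm and f = 18.3 mm.
d/2f = 1.49672; arctan(1.49672) ≈ 56.2521°, so α ≈ 112.5041°.

112.504°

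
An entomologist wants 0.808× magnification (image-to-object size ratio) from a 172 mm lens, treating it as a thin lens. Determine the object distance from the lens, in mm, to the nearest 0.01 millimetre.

With m = dᵢ/dₒ and 1/f = 1/dₒ + 1/dᵢ, substituting dᵢ = m·dₒ gives 1/f = (1 + 1/m)/dₒ, hence dₒ = f·(1 + 1/m).
dₒ = 172 × (1 + 1/0.808) = 172 × 2.23762 ≈ 384.871 mm.

384.87 mm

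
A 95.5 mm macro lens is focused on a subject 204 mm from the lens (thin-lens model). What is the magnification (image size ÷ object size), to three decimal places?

0.880×

Thin lens: 1/f = 1/dₒ + 1/dᵢ → 1/dᵢ = 1/95.5 − 1/204 = 0.0055692 mm⁻¹, so dᵢ ≈ 179.5576 mm.
Magnification m = dᵢ/dₒ = 179.5576/204 ≈ 0.88018.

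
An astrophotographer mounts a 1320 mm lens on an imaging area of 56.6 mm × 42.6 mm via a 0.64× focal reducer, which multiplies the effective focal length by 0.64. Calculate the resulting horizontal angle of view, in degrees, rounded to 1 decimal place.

Effective focal length f = 1320 × 0.64 = 844.8 mm.
α = 2·arctan(56.6 / (2 × 844.8)) = 2·arctan(0.03350) ≈ 3.8373°.

3.8°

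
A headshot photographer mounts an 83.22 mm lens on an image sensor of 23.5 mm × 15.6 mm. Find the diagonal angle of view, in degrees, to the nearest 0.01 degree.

Sensor diagonal = √(23.5² + 15.6²) = √795.6100 ≈ 28.2066 mm.
Angle of view α = 2·arctan(d/2f) with d = 28.2066 mm and f = 83.22 mm.
d/2f = 0.16947; arctan(0.16947) ≈ 9.6185°, so α ≈ 19.2370°.

19.24°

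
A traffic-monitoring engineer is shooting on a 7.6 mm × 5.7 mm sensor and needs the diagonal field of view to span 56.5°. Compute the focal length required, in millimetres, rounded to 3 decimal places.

8.840 mm

Sensor diagonal = √(7.6² + 5.7²) = √90.2500 ≈ 9.5000 mm.
From α = 2·arctan(d/2f) we get f = d / (2·tan(α/2)).
With d = 9.5000 mm and α/2 = 28.25°, tan(α/2) ≈ 0.53732, so f ≈ 9.5000 / 1.07464 ≈ 8.8402 mm.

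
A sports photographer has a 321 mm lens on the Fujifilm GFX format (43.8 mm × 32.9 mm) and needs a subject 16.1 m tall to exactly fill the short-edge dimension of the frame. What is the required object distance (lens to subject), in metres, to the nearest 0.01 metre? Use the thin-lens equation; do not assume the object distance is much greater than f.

157.41 m

W: 16.1 m = 16100 mm.
Magnification m = h/W = dᵢ/dₒ; combined with 1/f = 1/dₒ + 1/dᵢ this gives dₒ = f·(1 + W/h).
dₒ = 321 mm × (1 + 16100/32.9) = 321 × 490.3617 ≈ 157406.106 mm = 157.406 m.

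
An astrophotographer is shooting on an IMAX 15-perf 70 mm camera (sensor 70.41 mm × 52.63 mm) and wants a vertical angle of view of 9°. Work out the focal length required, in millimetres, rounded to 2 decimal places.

334.36 mm

From α = 2·arctan(h/2f) we get f = h / (2·tan(α/2)).
With h = 52.63 mm and α/2 = 4.5°, tan(α/2) ≈ 0.07870, so f ≈ 52.63 / 0.15740 ≈ 334.3638 mm.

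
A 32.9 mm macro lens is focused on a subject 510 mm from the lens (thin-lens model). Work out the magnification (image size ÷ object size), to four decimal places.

Thin lens: 1/f = 1/dₒ + 1/dᵢ → 1/dᵢ = 1/32.9 − 1/510 = 0.0284344 mm⁻¹, so dᵢ ≈ 35.1687 mm.
Magnification m = dᵢ/dₒ = 35.1687/510 ≈ 0.06896.

0.0690×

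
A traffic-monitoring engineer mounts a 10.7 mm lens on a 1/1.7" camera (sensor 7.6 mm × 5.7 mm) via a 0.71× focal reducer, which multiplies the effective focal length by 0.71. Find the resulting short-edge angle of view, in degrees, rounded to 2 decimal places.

Effective focal length f = 10.7 × 0.71 = 7.597 mm.
α = 2·arctan(5.7 / (2 × 7.597)) = 2·arctan(0.37515) ≈ 41.1270°.

41.13°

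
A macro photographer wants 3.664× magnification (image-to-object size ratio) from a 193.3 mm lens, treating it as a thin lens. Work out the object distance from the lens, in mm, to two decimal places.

246.06 mm

With m = dᵢ/dₒ and 1/f = 1/dₒ + 1/dᵢ, substituting dᵢ = m·dₒ gives 1/f = (1 + 1/m)/dₒ, hence dₒ = f·(1 + 1/m).
dₒ = 193.3 × (1 + 1/3.664) = 193.3 × 1.27293 ≈ 246.057 mm.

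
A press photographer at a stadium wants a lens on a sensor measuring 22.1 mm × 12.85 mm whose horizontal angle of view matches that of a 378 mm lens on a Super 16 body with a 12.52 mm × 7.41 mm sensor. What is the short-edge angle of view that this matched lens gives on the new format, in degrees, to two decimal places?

Equal horizontal AOV ⇒ f₂ = f₁ · 22.1/12.52 = 378 × 1.76518 ≈ 667.2364 mm.
Short-edge AOV on the new format = 2·arctan(12.85 / (2 × 667.2364)) = 2·arctan(0.00963) ≈ 1.1034°.

1.10°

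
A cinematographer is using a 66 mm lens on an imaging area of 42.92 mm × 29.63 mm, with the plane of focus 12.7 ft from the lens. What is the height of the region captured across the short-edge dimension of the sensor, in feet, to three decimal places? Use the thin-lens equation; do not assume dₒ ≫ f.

dₒ: 12.7 ft × 304.8 mm/ft = 3870.96 mm.
Similar triangles through the lens centre give W/dₒ = h/dᵢ; with 1/f = 1/dₒ + 1/dᵢ this gives W = h·(dₒ − f)/f.
W = 29.63 mm × (3870.96 − 66) / 66 = 29.63 × 57.6509 ≈ 1708.196 mm = 1708.196/304.8 ft = 5.60432 ft.

5.604 ft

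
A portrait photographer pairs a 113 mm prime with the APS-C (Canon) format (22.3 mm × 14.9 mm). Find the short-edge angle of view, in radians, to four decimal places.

Angle of view α = 2·arctan(h/2f) with h = 14.9 mm and f = 113 mm.
h/2f = 0.06593; arctan(0.06593) ≈ 0.0658 rad, so α ≈ 0.1317 rad.

0.1317 rad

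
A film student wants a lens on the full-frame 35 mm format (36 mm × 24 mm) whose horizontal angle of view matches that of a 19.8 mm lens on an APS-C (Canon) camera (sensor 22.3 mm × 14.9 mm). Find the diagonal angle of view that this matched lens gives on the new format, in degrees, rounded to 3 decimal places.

Equal horizontal AOV ⇒ f₂ = f₁ · 36/22.3 = 19.8 × 1.61435 ≈ 31.9641 mm.
Sensor diagonal = √(36² + 24²) = √1872.0000 ≈ 43.2666 mm.
Diagonal AOV on the new format = 2·arctan(43.2666 / (2 × 31.9641)) = 2·arctan(0.67680) ≈ 68.1803°.

68.180°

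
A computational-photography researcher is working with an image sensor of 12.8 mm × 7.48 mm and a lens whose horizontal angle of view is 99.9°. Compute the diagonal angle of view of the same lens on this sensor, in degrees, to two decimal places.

From the horizontal AOV: f = 12.8 / (2·tan(49.95°)) = 12.8 / 2.37929 ≈ 5.3798 mm.
Sensor diagonal = √(12.8² + 7.48²) = √219.7904 ≈ 14.8253 mm.
Diagonal AOV = 2·arctan(14.8253 / (2 × 5.3798)) = 2·arctan(1.37788) ≈ 108.0593°.

108.06°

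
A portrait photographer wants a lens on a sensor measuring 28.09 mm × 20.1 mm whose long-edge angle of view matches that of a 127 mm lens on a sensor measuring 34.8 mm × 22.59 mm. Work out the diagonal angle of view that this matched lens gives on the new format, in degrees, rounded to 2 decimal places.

19.13°

Equal long-edge AOV ⇒ f₂ = f₁ · 28.09/34.8 = 127 × 0.80718 ≈ 102.5124 mm.
Sensor diagonal = √(28.09² + 20.1²) = √1193.0581 ≈ 34.5407 mm.
Diagonal AOV on the new format = 2·arctan(34.5407 / (2 × 102.5124)) = 2·arctan(0.16847) ≈ 19.1257°.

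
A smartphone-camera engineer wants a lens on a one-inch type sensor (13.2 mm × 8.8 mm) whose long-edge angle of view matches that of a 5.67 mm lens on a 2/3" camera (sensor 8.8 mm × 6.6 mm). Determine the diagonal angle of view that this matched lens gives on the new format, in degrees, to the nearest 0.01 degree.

Equal long-edge AOV ⇒ f₂ = f₁ · 13.2/8.8 = 5.67 × 1.50000 ≈ 8.5050 mm.
Sensor diagonal = √(13.2² + 8.8²) = √251.6800 ≈ 15.8644 mm.
Diagonal AOV on the new format = 2·arctan(15.8644 / (2 × 8.5050)) = 2·arctan(0.93265) ≈ 86.0084°.

86.01°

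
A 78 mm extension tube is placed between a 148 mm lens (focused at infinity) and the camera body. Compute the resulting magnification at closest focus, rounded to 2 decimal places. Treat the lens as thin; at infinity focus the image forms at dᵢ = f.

The tube moves the image plane from f to f + e, so dᵢ = 148 + 78 = 226 mm. Focus is achieved when 1/f = 1/dₒ + 1/dᵢ, giving dₒ = 1/(1/f − 1/(f+e)).
Magnification m = dᵢ/dₒ = (f+e)·(1/f − 1/(f+e)) = e/f = 78/148 ≈ 0.5270.

0.53×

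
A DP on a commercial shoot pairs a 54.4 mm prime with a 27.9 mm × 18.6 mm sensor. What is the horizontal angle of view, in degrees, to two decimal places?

28.77°

Angle of view α = 2·arctan(w/2f) with w = 27.9 mm and f = 54.4 mm.
w/2f = 0.25643; arctan(0.25643) ≈ 14.3827°, so α ≈ 28.7653°.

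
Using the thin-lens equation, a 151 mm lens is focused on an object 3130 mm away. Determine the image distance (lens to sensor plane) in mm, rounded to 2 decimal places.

158.65 mm

1/dᵢ = 1/f − 1/dₒ = 1/151 − 1/3130 = 0.0063030 mm⁻¹.
dᵢ = 1/0.0063030 ≈ 158.6539 mm.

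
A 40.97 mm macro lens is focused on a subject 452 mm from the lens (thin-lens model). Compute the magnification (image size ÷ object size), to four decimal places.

Thin lens: 1/f = 1/dₒ + 1/dᵢ → 1/dᵢ = 1/40.97 − 1/452 = 0.0221957 mm⁻¹, so dᵢ ≈ 45.0537 mm.
Magnification m = dᵢ/dₒ = 45.0537/452 ≈ 0.09968.

0.0997×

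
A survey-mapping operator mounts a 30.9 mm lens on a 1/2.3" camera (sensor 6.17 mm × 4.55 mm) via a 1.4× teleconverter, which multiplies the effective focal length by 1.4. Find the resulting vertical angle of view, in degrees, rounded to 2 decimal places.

6.02°

Effective focal length f = 30.9 × 1.4 = 43.26 mm.
α = 2·arctan(4.55 / (2 × 43.26)) = 2·arctan(0.05259) ≈ 6.0207°.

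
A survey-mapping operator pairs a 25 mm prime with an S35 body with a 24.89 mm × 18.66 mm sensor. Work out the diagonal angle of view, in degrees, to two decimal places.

63.78°

Sensor diagonal = √(24.89² + 18.66²) = √967.7077 ≈ 31.1080 mm.
Angle of view α = 2·arctan(d/2f) with d = 31.1080 mm and f = 25 mm.
d/2f = 0.62216; arctan(0.62216) ≈ 31.8882°, so α ≈ 63.7764°.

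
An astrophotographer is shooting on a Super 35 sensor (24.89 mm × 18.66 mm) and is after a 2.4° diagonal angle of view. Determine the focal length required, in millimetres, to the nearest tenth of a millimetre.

Sensor diagonal = √(24.89² + 18.66²) = √967.7077 ≈ 31.1080 mm.
From α = 2·arctan(d/2f) we get f = d / (2·tan(α/2)).
With d = 31.1080 mm and α/2 = 1.2°, tan(α/2) ≈ 0.02095, so f ≈ 31.1080 / 0.04189 ≈ 742.5402 mm.

742.5 mm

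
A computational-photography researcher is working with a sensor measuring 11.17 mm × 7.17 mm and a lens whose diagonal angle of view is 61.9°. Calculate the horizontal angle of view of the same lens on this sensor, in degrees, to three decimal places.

Sensor diagonal = √(11.17² + 7.17²) = √176.1778 ≈ 13.2732 mm.
From the diagonal AOV: f = 13.2732 / (2·tan(30.95°)) = 13.2732 / 1.19935 ≈ 11.0670 mm.
Horizontal AOV = 2·arctan(11.17 / (2 × 11.0670)) = 2·arctan(0.50465) ≈ 53.5558°.

53.556°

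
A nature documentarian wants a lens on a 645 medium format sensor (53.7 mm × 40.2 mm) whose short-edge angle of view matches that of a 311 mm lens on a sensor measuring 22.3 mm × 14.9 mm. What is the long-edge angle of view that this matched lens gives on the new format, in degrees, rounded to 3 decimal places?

Equal short-edge AOV ⇒ f₂ = f₁ · 40.2/14.9 = 311 × 2.69799 ≈ 839.0738 mm.
Long-edge AOV on the new format = 2·arctan(53.7 / (2 × 839.0738)) = 2·arctan(0.03200) ≈ 3.6656°.

3.666°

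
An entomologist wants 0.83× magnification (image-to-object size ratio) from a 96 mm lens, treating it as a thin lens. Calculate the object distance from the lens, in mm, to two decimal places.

With m = dᵢ/dₒ and 1/f = 1/dₒ + 1/dᵢ, substituting dᵢ = m·dₒ gives 1/f = (1 + 1/m)/dₒ, hence dₒ = f·(1 + 1/m).
dₒ = 96 × (1 + 1/0.83) = 96 × 2.20482 ≈ 211.663 mm.

211.66 mm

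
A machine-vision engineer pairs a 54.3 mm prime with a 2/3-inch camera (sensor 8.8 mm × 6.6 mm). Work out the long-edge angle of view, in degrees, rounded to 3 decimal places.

Angle of view α = 2·arctan(w/2f) with w = 8.8 mm and f = 54.3 mm.
w/2f = 0.08103; arctan(0.08103) ≈ 4.6326°, so α ≈ 9.2653°.

9.265°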